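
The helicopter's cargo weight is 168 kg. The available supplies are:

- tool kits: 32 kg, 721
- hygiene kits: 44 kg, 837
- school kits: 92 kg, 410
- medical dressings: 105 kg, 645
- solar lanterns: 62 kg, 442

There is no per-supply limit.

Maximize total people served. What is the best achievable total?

Ranking by ratio (people served/kg): tool kits 22.53, hygiene kits 19.02, solar lanterns 7.13, medical dressings 6.14.
The ratio ordering already packs tightly: 5×tool kits, 160 kg, 3605.
That's the maximum — no swap from here does better than 3605.

3605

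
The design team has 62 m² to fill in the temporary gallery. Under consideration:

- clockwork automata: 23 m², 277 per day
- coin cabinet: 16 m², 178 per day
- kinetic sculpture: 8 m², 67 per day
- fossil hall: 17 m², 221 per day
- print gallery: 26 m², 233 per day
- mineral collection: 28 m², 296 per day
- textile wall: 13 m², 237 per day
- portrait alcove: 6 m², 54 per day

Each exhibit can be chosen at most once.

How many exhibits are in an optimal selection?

4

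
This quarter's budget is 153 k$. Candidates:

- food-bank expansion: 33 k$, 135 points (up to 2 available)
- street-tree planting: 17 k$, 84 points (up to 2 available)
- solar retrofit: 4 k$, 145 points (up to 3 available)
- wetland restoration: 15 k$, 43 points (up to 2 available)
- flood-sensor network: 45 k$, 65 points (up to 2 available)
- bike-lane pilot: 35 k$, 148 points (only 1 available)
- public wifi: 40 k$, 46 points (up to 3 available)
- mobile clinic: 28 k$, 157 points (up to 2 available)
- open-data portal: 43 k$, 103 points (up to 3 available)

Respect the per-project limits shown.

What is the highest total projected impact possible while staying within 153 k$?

Density check — solar retrofit 36.25, mobile clinic 5.61, street-tree planting 4.94 are the best per k$.
The ratio heuristic lands on 2×street-tree planting + 3×solar retrofit + wetland restoration + bike-lane pilot + 2×mobile clinic (1108) but leaves 1 k$ idle.
The 32 k$ tied up in street-tree planting and wetland restoration is better spent on food-bank expansion — total rises to 1116 (153 k$).
That's the maximum — no swap from here does better than 1116.

1116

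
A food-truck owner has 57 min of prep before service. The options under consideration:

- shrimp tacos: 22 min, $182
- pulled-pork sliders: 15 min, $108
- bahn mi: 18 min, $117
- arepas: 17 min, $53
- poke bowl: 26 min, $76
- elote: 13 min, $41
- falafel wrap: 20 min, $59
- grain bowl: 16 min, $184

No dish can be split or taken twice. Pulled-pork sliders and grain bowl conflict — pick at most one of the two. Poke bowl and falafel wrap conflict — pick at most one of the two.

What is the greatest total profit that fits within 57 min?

483

Density check — grain bowl 11.50, shrimp tacos 8.27, pulled-pork sliders 7.20, bahn mi 6.50 are the best per min.
Taking shrimp tacos + bahn mi + grain bowl: 56 min used, 483 in profit.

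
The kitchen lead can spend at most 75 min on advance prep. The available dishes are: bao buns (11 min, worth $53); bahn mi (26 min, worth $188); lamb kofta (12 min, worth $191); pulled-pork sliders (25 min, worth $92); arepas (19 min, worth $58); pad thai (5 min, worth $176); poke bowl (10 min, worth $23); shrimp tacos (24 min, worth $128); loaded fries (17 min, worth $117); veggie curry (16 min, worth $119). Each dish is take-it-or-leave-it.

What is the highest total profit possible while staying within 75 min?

By profit per min: pad thai 35.20, lamb kofta 15.92, veggie curry 7.44 lead.
The ratio heuristic lands on bao buns + bahn mi + lamb kofta + pad thai + veggie curry (727) but leaves 5 min idle.
Dropping bao buns and bahn mi frees 37 min; slotting in shrimp tacos + loaded fries (41 min) lifts the total to 731 at 74 min.
An exhaustive check of the 1024 subsets confirms 731.

731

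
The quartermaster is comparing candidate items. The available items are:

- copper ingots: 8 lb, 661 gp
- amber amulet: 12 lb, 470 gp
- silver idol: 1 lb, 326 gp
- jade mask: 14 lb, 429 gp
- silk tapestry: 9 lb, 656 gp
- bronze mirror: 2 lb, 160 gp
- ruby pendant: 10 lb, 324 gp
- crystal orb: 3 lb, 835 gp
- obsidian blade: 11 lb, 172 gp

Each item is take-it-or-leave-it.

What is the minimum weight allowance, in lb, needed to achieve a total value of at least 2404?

21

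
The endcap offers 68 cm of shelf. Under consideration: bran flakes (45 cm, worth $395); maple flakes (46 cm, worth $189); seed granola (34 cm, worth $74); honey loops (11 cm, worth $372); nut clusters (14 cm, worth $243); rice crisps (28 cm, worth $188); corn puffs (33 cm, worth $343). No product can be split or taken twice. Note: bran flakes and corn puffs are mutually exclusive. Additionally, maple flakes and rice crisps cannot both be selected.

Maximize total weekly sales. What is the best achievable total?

Density check — honey loops 33.82, nut clusters 17.36, corn puffs 10.39, bran flakes 8.78 are the best per cm.
The ratio ordering already packs tightly: honey loops + nut clusters + corn puffs, 58 cm, 958.
The closest alternative, honey loops + nut clusters + rice crisps, reaches only 803.

958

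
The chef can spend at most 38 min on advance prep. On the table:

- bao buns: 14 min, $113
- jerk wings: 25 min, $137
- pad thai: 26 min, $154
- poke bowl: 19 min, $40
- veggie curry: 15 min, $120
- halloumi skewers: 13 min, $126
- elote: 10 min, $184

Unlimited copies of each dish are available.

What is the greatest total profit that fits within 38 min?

Taking 3×elote: 30 min used, 552 in profit.

552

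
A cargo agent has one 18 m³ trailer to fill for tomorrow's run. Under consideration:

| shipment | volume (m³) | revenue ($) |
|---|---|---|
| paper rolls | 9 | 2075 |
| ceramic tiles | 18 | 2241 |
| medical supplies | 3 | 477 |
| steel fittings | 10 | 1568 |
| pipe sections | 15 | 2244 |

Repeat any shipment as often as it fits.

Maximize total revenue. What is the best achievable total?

4150

Density check — paper rolls 230.56, medical supplies 159.00, steel fittings 156.80, pipe sections 149.60 are the best per m³.
Best packing: 2×paper rolls — 18 m³, 4150 total.
That's the maximum — no swap from here does better than 4150.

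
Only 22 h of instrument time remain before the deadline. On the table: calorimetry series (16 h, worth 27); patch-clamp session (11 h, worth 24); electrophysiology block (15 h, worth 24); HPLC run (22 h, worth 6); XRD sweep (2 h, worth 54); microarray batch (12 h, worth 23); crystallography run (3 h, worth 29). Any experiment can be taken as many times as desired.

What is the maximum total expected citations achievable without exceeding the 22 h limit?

By expected citations per h: XRD sweep 27.00, crystallography run 9.67, patch-clamp session 2.18 lead.
The ratio ordering already packs tightly: 11×XRD sweep, 22 h, 594.

594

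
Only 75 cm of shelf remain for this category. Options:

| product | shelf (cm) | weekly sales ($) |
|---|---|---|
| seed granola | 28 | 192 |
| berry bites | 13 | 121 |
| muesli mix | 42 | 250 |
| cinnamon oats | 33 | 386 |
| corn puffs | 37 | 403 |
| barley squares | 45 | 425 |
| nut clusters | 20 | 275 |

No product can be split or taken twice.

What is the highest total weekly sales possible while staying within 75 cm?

799

Filling by ratio: berry bites + cinnamon oats + nut clusters for 782, with 9 cm left unused.
Dropping cinnamon oats frees 33 cm; slotting in corn puffs (37 cm) lifts the total to 799 at 70 cm.
Runner-up cinnamon oats + corn puffs tops out at 789.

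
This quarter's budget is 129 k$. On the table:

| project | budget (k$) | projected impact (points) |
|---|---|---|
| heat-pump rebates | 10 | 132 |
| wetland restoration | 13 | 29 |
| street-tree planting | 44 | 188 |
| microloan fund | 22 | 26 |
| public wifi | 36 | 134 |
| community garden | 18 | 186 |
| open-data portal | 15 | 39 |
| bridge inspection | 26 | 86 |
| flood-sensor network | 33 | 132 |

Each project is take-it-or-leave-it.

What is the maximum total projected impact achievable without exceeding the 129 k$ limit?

Greedy by ratio would take heat-pump rebates + street-tree planting + community garden + open-data portal + flood-sensor network: 120 k$ used, total 677.
Replace flood-sensor network with public wifi: the trade gains 2 net, giving 679 at 123 k$.
An exhaustive check of the 512 subsets confirms 679.

679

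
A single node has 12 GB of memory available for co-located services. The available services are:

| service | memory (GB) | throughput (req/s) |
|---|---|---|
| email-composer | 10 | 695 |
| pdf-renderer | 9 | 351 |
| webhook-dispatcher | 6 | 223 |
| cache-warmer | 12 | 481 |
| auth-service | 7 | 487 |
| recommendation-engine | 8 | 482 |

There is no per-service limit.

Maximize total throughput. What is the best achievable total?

695

Filling by ratio: auth-service for 487, with 5 GB left unused.
The 7 GB tied up in auth-service is better spent on email-composer — total rises to 695 (10 GB).
That's the maximum — no swap from here does better than 695.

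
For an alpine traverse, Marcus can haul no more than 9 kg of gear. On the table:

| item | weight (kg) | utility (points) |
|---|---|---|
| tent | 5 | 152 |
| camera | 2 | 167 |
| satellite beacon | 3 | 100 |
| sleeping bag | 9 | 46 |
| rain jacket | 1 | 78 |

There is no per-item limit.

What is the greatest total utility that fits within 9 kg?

746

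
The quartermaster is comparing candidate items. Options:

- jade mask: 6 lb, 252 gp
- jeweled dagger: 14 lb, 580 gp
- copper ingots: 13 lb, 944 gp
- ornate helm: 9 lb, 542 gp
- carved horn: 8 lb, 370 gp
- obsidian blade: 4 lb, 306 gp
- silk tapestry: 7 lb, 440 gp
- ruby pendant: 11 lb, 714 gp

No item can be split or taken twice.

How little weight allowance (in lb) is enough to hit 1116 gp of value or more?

17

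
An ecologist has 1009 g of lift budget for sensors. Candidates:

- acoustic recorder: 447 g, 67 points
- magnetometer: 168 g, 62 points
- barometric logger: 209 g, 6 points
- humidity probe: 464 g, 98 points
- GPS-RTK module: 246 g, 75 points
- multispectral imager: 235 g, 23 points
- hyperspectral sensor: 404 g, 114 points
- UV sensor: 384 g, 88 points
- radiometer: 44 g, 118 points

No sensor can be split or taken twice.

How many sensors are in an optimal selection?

4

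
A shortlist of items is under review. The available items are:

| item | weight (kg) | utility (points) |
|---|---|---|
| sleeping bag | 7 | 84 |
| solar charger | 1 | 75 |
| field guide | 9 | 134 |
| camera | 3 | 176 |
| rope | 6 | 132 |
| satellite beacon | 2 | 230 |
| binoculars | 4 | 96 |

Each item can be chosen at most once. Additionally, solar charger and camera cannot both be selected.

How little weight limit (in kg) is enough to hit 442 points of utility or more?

Look for the lowest-weight combination reaching 442.
camera + satellite beacon + binoculars reaches 502 using 9 kg.
Any bundle with less than 9 kg falls short of 442.

9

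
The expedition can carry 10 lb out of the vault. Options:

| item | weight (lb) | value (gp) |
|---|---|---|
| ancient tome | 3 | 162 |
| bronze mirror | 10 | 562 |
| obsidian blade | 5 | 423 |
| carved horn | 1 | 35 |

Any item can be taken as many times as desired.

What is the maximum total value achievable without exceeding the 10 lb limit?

By value per lb: obsidian blade 84.60, bronze mirror 56.20, ancient tome 54.00, carved horn 35.00 lead.
2×obsidian blade uses 10 of the 10 lb and totals 846.

846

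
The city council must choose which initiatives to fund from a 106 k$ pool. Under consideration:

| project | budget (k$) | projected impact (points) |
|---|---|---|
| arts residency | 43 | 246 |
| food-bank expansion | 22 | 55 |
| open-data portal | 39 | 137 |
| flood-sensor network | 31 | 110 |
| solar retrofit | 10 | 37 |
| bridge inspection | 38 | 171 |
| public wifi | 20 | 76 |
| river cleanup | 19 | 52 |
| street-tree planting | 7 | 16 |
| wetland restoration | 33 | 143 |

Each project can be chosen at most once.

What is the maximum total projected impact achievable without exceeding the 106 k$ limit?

502

Taking the top-ratio projects first gives arts residency + bridge inspection + public wifi for 493 (101 k$).
The 38 k$ tied up in bridge inspection is better spent on solar retrofit + wetland restoration — total rises to 502 (106 k$).
An exhaustive check of the 1024 subsets confirms 502.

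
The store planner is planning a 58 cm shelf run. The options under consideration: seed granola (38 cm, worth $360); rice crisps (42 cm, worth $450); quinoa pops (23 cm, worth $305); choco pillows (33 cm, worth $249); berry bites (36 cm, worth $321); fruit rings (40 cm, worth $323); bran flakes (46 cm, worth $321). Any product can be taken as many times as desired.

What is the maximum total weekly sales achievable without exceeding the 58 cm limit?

610

The ratio ordering already packs tightly: 2×quinoa pops, 46 cm, 610.
That's the maximum — no swap from here does better than 610.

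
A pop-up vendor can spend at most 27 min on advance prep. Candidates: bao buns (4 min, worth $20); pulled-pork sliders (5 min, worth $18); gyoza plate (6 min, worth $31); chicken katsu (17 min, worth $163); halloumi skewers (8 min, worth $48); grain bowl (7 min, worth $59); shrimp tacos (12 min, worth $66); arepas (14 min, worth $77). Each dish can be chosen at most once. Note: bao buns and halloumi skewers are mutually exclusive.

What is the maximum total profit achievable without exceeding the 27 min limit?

Density check — chicken katsu 9.59, grain bowl 8.43, halloumi skewers 6.00, shrimp tacos 5.50 are the best per min.
The ratio ordering already packs tightly: chicken katsu + grain bowl, 24 min, 222.

222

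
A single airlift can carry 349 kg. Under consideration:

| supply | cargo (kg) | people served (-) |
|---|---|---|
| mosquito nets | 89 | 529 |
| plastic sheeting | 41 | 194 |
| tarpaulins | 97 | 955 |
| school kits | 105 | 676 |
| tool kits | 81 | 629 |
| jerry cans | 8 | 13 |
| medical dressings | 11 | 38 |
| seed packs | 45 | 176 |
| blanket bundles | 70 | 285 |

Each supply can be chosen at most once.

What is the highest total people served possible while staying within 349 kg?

Ranking by ratio (people served/kg): tarpaulins 9.85, tool kits 7.77, school kits 6.44, mosquito nets 5.94.
The ratio ordering already packs tightly: plastic sheeting + tarpaulins + school kits + tool kits + jerry cans + medical dressings, 343 kg, 2505.
No other feasible combination exceeds 2505.

2505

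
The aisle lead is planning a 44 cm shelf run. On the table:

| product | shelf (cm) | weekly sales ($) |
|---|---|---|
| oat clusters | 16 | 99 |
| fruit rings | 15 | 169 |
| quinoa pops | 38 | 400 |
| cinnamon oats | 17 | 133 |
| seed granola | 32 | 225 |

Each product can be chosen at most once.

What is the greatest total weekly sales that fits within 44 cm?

Density check — fruit rings 11.27, quinoa pops 10.53, cinnamon oats 7.82 are the best per cm.
Taking the top-ratio products first gives fruit rings + cinnamon oats for 302 (32 cm).
Dropping fruit rings and cinnamon oats frees 32 cm; slotting in quinoa pops (38 cm) lifts the total to 400 at 38 cm.
Runner-up fruit rings + cinnamon oats tops out at 302.

400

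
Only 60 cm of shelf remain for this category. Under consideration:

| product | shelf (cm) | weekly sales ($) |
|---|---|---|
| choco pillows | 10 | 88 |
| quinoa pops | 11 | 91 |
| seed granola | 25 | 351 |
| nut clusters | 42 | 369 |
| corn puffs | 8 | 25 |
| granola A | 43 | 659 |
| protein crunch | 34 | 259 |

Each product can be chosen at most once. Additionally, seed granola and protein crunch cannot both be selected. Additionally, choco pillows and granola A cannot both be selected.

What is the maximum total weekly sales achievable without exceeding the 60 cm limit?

Quinoa pops + granola A uses 54 of the 60 cm and totals 750.

750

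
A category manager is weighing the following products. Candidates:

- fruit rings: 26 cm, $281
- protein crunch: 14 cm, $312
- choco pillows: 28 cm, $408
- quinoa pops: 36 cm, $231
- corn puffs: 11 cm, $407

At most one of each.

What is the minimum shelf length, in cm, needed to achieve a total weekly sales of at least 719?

25

Look for the lowest-shelf combination reaching 719.
protein crunch + corn puffs reaches 719 using 25 cm.
Any bundle with less than 25 cm falls short of 719.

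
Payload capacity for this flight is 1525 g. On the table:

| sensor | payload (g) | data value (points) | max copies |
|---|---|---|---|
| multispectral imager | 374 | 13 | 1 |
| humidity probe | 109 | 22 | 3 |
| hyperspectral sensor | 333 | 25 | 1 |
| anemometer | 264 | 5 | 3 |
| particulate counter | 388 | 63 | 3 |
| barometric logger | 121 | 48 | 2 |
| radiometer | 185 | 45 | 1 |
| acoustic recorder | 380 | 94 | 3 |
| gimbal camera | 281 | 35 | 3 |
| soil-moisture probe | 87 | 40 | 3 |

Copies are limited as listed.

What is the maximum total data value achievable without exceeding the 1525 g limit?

450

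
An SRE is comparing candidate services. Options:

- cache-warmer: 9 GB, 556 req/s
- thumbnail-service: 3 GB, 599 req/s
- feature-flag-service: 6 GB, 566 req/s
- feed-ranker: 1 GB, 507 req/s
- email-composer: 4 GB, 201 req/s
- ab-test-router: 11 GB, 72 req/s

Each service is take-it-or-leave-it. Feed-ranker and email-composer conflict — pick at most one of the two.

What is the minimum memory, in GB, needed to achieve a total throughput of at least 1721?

18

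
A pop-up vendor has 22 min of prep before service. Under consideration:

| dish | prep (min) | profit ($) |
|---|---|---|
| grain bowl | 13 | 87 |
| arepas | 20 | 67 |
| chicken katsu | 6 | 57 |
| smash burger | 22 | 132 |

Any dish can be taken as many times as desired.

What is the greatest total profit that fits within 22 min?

171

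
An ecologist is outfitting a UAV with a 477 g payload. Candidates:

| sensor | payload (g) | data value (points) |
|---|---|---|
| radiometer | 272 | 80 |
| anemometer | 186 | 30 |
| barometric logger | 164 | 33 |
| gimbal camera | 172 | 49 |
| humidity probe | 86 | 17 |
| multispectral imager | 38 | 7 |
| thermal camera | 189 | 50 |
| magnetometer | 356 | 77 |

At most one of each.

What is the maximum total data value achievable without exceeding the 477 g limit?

130

Ranking by ratio (data value/g): radiometer 0.29, gimbal camera 0.28, thermal camera 0.26, magnetometer 0.22.
Filling by ratio: radiometer + gimbal camera for 129, with 33 g left unused.
Dropping gimbal camera frees 172 g; slotting in thermal camera (189 g) lifts the total to 130 at 461 g.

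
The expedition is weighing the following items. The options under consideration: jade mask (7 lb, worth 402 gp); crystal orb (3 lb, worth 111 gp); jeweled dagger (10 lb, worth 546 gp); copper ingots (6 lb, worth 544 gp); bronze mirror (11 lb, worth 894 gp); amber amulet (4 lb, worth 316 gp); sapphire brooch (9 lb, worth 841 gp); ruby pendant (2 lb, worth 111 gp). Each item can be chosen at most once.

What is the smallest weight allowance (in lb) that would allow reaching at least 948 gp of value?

Need the lightest bundle worth ≥ 948.
sapphire brooch + ruby pendant reaches 952 using 11 lb.
Any bundle with less than 11 lb falls short of 948.

11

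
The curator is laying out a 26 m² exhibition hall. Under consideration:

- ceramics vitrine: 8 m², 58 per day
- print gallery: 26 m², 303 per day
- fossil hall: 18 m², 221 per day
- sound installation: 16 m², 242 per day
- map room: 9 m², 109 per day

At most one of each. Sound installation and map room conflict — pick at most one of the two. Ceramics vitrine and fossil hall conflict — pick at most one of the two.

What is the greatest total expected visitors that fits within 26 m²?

Density check — sound installation 15.12, fossil hall 12.28, map room 12.11 are the best per m².
Taking print gallery: 26 m² used, 303 in expected visitors.
That's the maximum — no feasible swap from here does better than 303.

303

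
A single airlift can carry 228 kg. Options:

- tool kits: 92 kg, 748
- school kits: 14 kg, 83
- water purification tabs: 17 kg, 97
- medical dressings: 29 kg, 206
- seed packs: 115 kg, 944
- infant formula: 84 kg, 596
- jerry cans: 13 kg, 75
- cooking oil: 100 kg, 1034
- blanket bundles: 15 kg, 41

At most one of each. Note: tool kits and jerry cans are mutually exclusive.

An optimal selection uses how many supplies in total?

3

Optimal total is 2053.
For example seed packs + jerry cans + cooking oil achieves it, using 228 kg.
All optima have 3 supplies.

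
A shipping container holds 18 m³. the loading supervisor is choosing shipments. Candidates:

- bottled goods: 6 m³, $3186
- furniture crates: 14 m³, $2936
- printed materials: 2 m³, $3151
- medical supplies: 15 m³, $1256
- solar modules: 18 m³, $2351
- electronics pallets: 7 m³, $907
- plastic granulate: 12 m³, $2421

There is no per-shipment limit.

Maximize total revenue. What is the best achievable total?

28359

Best packing: 9×printed materials — 18 m³, 28359 total.
That's the maximum — no swap from here does better than 28359.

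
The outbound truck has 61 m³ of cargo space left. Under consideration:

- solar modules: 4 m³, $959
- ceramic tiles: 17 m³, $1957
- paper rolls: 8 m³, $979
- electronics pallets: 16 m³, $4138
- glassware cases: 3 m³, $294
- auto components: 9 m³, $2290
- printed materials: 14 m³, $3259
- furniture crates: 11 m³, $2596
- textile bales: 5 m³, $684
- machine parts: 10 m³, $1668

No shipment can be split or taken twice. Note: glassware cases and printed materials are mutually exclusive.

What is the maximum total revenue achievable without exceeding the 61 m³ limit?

By revenue per m³: electronics pallets 258.62, auto components 254.44, solar modules 239.75, furniture crates 236.00 lead.
Filling by ratio: solar modules + electronics pallets + auto components + printed materials + furniture crates + textile bales for 13926, with 2 m³ left unused.
Replace solar modules and textile bales with machine parts: the trade gains 25 net, giving 13951 at 60 m³.
Every other selection either busts 61 m³ or breaks a pairing rule or fails to beat 13951.

13951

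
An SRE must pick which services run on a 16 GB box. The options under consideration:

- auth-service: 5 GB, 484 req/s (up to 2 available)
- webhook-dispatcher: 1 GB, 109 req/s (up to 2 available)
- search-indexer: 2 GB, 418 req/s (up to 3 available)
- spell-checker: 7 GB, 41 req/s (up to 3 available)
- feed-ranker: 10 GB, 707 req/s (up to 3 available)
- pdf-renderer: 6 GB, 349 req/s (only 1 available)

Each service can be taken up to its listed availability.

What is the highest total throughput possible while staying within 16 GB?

2222

The ratio heuristic lands on auth-service + 2×webhook-dispatcher + 3×search-indexer (1956) but leaves 3 GB idle.
The 2 GB tied up in 2×webhook-dispatcher is better spent on auth-service — total rises to 2222 (16 GB).
That's the maximum — no swap from here does better than 2222.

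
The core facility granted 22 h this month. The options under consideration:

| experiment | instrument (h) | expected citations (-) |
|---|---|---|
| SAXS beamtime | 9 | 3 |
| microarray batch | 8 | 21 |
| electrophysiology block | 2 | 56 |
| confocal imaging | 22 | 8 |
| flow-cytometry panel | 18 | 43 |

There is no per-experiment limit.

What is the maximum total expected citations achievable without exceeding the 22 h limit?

Best packing: 11×electrophysiology block — 22 h, 616 total.
Nothing else within 22 h beats 616.

616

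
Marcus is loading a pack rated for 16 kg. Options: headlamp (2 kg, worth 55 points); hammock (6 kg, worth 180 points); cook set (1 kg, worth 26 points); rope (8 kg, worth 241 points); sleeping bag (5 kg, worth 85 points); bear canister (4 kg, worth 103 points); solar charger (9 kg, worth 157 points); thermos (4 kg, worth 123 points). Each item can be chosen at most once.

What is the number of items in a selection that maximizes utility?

3

Optimal total is 476.
For example headlamp + hammock + rope achieves it, using 16 kg.
Every optimal selection uses 3 items.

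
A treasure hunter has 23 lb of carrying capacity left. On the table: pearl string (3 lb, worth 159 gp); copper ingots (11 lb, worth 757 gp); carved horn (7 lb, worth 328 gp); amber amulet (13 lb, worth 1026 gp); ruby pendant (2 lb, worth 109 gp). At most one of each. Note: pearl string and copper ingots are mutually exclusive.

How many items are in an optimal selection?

3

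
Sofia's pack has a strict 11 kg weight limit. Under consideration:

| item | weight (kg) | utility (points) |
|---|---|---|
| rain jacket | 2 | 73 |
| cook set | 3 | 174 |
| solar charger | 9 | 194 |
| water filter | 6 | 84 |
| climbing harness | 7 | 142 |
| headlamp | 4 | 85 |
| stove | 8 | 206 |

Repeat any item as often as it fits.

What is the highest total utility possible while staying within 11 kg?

595

Taking rain jacket + 3×cook set: 11 kg used, 595 in utility.
That's the maximum — no swap from here does better than 595.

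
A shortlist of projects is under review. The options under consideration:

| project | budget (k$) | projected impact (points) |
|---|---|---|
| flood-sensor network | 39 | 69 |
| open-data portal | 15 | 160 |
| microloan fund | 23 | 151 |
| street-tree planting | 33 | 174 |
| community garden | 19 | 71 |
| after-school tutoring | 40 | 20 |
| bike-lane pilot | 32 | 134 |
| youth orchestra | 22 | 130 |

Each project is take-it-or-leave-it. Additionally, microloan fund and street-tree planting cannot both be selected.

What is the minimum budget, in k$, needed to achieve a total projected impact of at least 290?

37

Look for the lowest-budget combination reaching 290.
Taking open-data portal + youth orchestra gives 290 (≥ 290) for 37 k$.
Any bundle with less than 37 k$ falls short of 290.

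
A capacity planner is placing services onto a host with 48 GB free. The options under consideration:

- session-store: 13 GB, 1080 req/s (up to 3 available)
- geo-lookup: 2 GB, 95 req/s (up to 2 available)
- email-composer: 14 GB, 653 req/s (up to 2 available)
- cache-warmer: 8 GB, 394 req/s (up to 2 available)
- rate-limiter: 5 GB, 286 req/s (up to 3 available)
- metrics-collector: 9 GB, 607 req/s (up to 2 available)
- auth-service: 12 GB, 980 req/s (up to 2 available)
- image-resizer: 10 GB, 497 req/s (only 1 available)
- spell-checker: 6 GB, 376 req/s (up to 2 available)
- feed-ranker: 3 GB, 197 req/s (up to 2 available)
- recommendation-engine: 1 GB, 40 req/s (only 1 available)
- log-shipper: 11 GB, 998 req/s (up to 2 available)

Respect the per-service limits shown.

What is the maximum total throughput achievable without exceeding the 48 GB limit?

Ranking by ratio (throughput/GB): log-shipper 90.73, session-store 83.08, auth-service 81.67, metrics-collector 67.44.
Best packing: 2×session-store + 2×log-shipper — 48 GB, 4156 total.

4156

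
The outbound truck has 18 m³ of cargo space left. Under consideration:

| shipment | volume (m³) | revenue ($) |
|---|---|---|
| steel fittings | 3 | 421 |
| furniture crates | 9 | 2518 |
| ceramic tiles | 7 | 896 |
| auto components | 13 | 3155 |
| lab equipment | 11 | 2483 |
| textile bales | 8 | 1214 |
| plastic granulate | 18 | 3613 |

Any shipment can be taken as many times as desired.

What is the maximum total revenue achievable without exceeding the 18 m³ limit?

5036

Best packing: 2×furniture crates — 18 m³, 5036 total.
No other feasible combination exceeds 5036.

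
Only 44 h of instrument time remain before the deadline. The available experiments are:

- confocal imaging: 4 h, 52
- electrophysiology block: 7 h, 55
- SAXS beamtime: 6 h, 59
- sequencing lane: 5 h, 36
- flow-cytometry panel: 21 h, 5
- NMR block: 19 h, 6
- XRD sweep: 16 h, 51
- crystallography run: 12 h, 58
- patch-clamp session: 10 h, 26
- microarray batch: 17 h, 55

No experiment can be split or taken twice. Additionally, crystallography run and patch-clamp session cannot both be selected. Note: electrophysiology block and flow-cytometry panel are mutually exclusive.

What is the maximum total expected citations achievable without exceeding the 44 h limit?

260

Density check — confocal imaging 13.00, SAXS beamtime 9.83, electrophysiology block 7.86, sequencing lane 7.20 are the best per h.
Taking confocal imaging + electrophysiology block + SAXS beamtime + sequencing lane + crystallography run: 34 h used, 260 in expected citations.
Confocal imaging + SAXS beamtime + sequencing lane + crystallography run + microarray batch (44 h) also reaches 260 — a tie, but nothing goes higher.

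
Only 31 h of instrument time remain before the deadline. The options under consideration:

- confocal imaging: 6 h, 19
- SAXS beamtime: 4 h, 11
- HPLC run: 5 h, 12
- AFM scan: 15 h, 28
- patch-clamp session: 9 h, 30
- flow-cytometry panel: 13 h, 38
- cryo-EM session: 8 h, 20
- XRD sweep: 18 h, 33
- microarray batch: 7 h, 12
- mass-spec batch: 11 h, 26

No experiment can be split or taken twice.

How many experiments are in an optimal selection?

Optimal total is 91.
For example SAXS beamtime + HPLC run + patch-clamp session + flow-cytometry panel achieves it, using 31 h.
Every optimal selection uses 4 experiments.

4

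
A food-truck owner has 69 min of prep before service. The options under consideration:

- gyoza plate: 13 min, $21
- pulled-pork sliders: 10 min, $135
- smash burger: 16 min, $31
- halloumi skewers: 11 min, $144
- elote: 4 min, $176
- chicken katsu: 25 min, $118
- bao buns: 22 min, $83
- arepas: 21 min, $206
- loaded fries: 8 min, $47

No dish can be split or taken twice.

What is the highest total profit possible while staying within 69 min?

744

The ratio heuristic lands on gyoza plate + pulled-pork sliders + halloumi skewers + elote + arepas + loaded fries (729) but leaves 2 min idle.
The 21 min tied up in gyoza plate and loaded fries is better spent on bao buns — total rises to 744 (68 min).
An exhaustive check of the 512 subsets confirms 744.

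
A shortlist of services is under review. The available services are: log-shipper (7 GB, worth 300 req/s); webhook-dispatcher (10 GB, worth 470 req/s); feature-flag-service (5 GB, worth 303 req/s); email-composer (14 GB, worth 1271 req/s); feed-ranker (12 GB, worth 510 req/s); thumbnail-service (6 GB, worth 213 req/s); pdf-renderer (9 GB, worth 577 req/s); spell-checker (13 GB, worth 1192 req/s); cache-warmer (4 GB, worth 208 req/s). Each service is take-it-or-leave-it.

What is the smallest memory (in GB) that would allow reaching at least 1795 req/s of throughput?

23

Look for the lowest-memory combination reaching 1795.
email-composer + pdf-renderer reaches 1848 using 23 GB.
Below 23 GB the best achievable stays under 1795.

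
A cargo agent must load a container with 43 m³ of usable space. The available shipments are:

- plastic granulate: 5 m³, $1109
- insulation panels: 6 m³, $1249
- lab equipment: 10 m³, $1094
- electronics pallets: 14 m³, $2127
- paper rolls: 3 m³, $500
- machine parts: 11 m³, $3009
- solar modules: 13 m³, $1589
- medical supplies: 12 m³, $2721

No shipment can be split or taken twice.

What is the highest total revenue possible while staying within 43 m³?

9106

A density-first pass picks plastic granulate + insulation panels + paper rolls + machine parts + medical supplies — 8588 at 37 m³.
Replace plastic granulate and paper rolls with electronics pallets: the trade gains 518 net, giving 9106 at 43 m³.
Every other selection either busts 43 m³ or fails to beat 9106.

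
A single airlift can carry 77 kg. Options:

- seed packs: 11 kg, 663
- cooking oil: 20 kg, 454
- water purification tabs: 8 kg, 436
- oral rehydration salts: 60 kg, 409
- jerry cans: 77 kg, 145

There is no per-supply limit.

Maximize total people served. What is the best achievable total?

Density check — seed packs 60.27, water purification tabs 54.50, cooking oil 22.70 are the best per kg.
Taking 7×seed packs: 77 kg used, 4641 in people served.

4641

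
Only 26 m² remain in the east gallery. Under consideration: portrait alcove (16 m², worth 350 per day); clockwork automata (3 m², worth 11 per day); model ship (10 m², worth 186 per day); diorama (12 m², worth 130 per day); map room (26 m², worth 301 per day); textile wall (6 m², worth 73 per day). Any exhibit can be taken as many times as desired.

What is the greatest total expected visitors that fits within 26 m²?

536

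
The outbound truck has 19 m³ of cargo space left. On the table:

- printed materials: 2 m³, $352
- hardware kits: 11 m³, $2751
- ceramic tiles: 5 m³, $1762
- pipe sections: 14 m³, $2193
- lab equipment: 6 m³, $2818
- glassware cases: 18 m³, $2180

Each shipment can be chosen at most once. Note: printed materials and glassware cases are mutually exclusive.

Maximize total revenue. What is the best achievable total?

5921

Taking the top-ratio shipments first gives printed materials + ceramic tiles + lab equipment for 4932 (13 m³).
The 5 m³ tied up in ceramic tiles is better spent on hardware kits — total rises to 5921 (19 m³).
Next best is hardware kits + lab equipment at 5569 (17 m³) — short by 352.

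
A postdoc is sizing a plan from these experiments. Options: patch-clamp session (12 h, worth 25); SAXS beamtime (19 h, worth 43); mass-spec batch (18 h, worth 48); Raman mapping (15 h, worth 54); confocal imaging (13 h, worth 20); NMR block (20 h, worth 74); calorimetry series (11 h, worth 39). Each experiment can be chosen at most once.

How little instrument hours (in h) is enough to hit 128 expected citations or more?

Minimise h subject to total expected citations ≥ 128.
Taking Raman mapping + NMR block gives 128 (≥ 128) for 35 h.
No combination under 35 h hits 128.

35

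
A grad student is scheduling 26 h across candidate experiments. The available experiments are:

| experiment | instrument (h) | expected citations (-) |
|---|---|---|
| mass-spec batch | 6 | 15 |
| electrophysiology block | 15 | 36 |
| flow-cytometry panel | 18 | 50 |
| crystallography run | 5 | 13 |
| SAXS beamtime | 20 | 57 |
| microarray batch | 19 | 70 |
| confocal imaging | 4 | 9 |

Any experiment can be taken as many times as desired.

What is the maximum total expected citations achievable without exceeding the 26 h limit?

85

Greedy by ratio would take crystallography run + microarray batch: 24 h used, total 83.
Dropping crystallography run frees 5 h; slotting in mass-spec batch (6 h) lifts the total to 85 at 25 h.
Nothing else within 26 h beats 85.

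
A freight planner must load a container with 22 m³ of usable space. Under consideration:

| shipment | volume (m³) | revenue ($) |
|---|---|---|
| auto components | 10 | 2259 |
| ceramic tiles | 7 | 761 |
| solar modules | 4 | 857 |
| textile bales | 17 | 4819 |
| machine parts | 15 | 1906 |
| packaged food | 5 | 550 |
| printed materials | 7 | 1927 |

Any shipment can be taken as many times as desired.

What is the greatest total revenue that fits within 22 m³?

5781

Density check — textile bales 283.47, printed materials 275.29, auto components 225.90 are the best per m³.
The ratio heuristic lands on solar modules + textile bales (5676) but leaves 1 m³ idle.
Dropping solar modules and textile bales frees 21 m³; slotting in 3×printed materials (21 m³) lifts the total to 5781 at 21 m³.
The spare 1 m³ is too small for any remaining shipment, and no exchange beats 5781.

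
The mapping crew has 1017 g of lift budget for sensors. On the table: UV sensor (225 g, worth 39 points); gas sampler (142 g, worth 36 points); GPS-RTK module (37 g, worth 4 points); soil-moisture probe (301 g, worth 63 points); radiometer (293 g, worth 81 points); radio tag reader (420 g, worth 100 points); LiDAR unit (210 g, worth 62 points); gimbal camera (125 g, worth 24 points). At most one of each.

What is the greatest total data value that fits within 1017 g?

Taking the top-ratio sensors first gives gas sampler + GPS-RTK module + soil-moisture probe + radiometer + LiDAR unit for 246 (983 g).
Dropping gas sampler and soil-moisture probe frees 443 g; slotting in radio tag reader (420 g) lifts the total to 247 at 960 g.

247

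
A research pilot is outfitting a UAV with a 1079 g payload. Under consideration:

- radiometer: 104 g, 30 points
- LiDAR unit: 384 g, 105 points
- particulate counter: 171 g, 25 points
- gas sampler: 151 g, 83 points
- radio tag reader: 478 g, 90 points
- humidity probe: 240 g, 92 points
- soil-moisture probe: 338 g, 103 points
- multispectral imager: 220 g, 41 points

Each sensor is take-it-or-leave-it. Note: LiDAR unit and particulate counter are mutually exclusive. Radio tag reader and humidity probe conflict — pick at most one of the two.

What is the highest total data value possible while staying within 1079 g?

349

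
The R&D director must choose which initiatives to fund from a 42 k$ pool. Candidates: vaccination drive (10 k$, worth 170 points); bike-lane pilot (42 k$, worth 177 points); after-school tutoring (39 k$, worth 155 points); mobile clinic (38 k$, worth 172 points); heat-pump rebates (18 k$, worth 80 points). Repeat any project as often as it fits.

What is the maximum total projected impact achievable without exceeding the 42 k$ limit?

680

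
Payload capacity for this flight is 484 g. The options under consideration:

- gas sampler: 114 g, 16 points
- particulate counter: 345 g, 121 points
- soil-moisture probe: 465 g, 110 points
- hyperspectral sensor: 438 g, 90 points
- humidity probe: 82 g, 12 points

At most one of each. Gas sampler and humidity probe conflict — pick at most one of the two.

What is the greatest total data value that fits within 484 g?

The ratio heuristic lands on particulate counter + humidity probe (133) but leaves 57 g idle.
The 82 g tied up in humidity probe is better spent on gas sampler — total rises to 137 (459 g).

137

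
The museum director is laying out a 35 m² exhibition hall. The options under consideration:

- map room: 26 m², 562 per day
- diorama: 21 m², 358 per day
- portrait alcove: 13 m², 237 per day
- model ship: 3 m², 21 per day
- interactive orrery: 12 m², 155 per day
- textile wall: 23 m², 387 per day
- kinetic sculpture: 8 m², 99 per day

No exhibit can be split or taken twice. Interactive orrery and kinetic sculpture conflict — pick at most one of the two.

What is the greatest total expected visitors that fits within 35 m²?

661

By expected visitors per m²: map room 21.62, portrait alcove 18.23, diorama 17.05 lead.
Best packing: map room + kinetic sculpture — 34 m², 661 total.
The closest alternative, diorama + portrait alcove, reaches only 595.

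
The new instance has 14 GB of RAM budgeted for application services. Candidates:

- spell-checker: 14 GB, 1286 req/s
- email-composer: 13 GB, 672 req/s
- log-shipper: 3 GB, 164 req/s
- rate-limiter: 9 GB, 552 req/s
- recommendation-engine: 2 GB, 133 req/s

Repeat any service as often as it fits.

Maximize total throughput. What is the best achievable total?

1286

Density check — spell-checker 91.86, recommendation-engine 66.50, rate-limiter 61.33 are the best per GB.
Best packing: spell-checker — 14 GB, 1286 total.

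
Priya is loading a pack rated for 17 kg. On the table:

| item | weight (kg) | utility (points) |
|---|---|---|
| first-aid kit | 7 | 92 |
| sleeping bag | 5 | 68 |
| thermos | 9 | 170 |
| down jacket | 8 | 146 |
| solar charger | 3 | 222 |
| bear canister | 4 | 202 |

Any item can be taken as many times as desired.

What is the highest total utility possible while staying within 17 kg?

Taking 5×solar charger: 15 kg used, 1110 in utility.

1110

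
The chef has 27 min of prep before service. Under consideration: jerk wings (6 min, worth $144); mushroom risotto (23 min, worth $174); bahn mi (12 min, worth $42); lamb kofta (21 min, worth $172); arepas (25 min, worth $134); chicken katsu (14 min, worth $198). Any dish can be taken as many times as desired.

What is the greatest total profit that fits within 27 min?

576

Best packing: 4×jerk wings — 24 min, 576 total.
The spare 3 min is too small for any remaining dish, and no exchange beats 576.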